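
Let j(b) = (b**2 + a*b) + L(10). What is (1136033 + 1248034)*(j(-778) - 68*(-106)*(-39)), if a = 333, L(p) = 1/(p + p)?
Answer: 3103962255387/20 ≈ 1.5520e+11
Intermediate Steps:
L(p) = 1/(2*p)
j(b) = 1/20 + b**2 + 333*b (j(b) = (b**2 + 333*b) + (1/2)/10 = (b**2 + 333*b) + (1/2)*(1/10) = (b**2 + 333*b) + 1/20 = 1/20 + b**2 + 333*b)
(1136033 + 1248034)*(j(-778) - 68*(-106)*(-39)) = (1136033 + 1248034)*((1/20 + (-778)**2 + 333*(-778)) - 68*(-106)*(-39)) = 2384067*((1/20 + 605284 - 259074) + 7208*(-39)) = 2384067*(6924201/20 - 281112) = 2384067*(1301961/20) = 3103962255387/20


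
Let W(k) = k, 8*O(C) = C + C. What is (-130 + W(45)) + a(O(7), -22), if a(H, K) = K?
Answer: -107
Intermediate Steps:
O(C) = C/4 (O(C) = (C + C)/8 = (2*C)/8 = C/4)
(-130 + W(45)) + a(O(7), -22) = (-130 + 45) - 22 = -85 - 22 = -107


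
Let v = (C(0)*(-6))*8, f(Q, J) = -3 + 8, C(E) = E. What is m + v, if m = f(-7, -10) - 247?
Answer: -242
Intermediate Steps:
f(Q, J) = 5
v = 0 (v = (0*(-6))*8 = 0*8 = 0)
m = -242 (m = 5 - 247 = -242)
m + v = -242 + 0 = -242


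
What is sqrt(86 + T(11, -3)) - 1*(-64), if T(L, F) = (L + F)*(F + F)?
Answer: 64 + sqrt(38) ≈ 70.164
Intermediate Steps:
T(L, F) = 2*F*(F + L) (T(L, F) = (F + L)*(2*F) = 2*F*(F + L))
sqrt(86 + T(11, -3)) - 1*(-64) = sqrt(86 + 2*(-3)*(-3 + 11)) - 1*(-64) = sqrt(86 + 2*(-3)*8) + 64 = sqrt(86 - 48) + 64 = sqrt(38) + 64 = 64 + sqrt(38)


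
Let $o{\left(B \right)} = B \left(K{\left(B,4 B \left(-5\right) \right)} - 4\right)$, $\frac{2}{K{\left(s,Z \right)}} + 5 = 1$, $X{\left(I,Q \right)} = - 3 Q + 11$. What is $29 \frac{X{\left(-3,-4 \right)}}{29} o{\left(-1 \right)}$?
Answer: $\frac{207}{2} \approx 103.5$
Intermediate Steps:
$X{\left(I,Q \right)} = 11 - 3 Q$
$K{\left(s,Z \right)} = - \frac{1}{2}$ ($K{\left(s,Z \right)} = \frac{2}{-5 + 1} = \frac{2}{-4} = 2 \left(- \frac{1}{4}\right) = - \frac{1}{2}$)
$o{\left(B \right)} = - \frac{9 B}{2}$ ($o{\left(B \right)} = B \left(- \frac{1}{2} - 4\right) = B \left(- \frac{9}{2}\right) = - \frac{9 B}{2}$)
$29 \frac{X{\left(-3,-4 \right)}}{29} o{\left(-1 \right)} = 29 \frac{11 - -12}{29} \left(\left(- \frac{9}{2}\right) \left(-1\right)\right) = 29 \left(11 + 12\right) \frac{1}{29} \cdot \frac{9}{2} = 29 \cdot 23 \cdot \frac{1}{29} \cdot \frac{9}{2} = 29 \cdot \frac{23}{29} \cdot \frac{9}{2} = 23 \cdot \frac{9}{2} = \frac{207}{2}$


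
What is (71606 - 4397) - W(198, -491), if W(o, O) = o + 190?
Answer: 66821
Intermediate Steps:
W(o, O) = 190 + o
(71606 - 4397) - W(198, -491) = (71606 - 4397) - (190 + 198) = 67209 - 1*388 = 67209 - 388 = 66821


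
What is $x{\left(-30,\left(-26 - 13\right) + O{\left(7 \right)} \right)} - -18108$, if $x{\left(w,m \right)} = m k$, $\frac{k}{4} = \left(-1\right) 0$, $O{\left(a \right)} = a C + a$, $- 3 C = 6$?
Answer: $18108$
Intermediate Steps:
$C = -2$ ($C = \left(- \frac{1}{3}\right) 6 = -2$)
$O{\left(a \right)} = - a$ ($O{\left(a \right)} = a \left(-2\right) + a = - 2 a + a = - a$)
$k = 0$ ($k = 4 \left(\left(-1\right) 0\right) = 4 \cdot 0 = 0$)
$x{\left(w,m \right)} = 0$ ($x{\left(w,m \right)} = m 0 = 0$)
$x{\left(-30,\left(-26 - 13\right) + O{\left(7 \right)} \right)} - -18108 = 0 - -18108 = 0 + 18108 = 18108$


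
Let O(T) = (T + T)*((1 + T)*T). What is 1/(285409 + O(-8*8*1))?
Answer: -1/230687 ≈ -4.3349e-6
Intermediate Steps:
O(T) = 2*T²*(1 + T) (O(T) = (2*T)*(T*(1 + T)) = 2*T²*(1 + T))
1/(285409 + O(-8*8*1)) = 1/(285409 + 2*(-8*8*1)²*(1 - 8*8*1)) = 1/(285409 + 2*(-64*1)²*(1 - 64*1)) = 1/(285409 + 2*(-64)²*(1 - 64)) = 1/(285409 + 2*4096*(-63)) = 1/(285409 - 516096) = 1/(-230687) = -1/230687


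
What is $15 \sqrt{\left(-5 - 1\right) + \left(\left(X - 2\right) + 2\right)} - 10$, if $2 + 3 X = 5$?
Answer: $-10 + 15 i \sqrt{5} \approx -10.0 + 33.541 i$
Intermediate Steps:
$X = 1$ ($X = - \frac{2}{3} + \frac{1}{3} \cdot 5 = - \frac{2}{3} + \frac{5}{3} = 1$)
$15 \sqrt{\left(-5 - 1\right) + \left(\left(X - 2\right) + 2\right)} - 10 = 15 \sqrt{\left(-5 - 1\right) + \left(\left(1 - 2\right) + 2\right)} - 10 = 15 \sqrt{-6 + \left(-1 + 2\right)} - 10 = 15 \sqrt{-6 + 1} - 10 = 15 \sqrt{-5} - 10 = 15 i \sqrt{5} - 10 = -10 + 15 i \sqrt{5}$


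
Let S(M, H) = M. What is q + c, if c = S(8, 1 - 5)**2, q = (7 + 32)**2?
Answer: 1585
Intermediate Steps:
q = 1521 (q = 39**2 = 1521)
c = 64 (c = 8**2 = 64)
q + c = 1521 + 64 = 1585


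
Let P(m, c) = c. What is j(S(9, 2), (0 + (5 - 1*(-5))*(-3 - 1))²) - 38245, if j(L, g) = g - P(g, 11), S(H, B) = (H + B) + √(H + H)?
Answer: -36656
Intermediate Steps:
S(H, B) = B + H + √2*√H (S(H, B) = (B + H) + √(2*H) = (B + H) + √2*√H = B + H + √2*√H)
j(L, g) = -11 + g (j(L, g) = g - 1*11 = g - 11 = -11 + g)
j(S(9, 2), (0 + (5 - 1*(-5))*(-3 - 1))²) - 38245 = (-11 + (0 + (5 - 1*(-5))*(-3 - 1))²) - 38245 = (-11 + (0 + (5 + 5)*(-4))²) - 38245 = (-11 + (0 + 10*(-4))²) - 38245 = (-11 + (0 - 40)²) - 38245 = (-11 + (-40)²) - 38245 = (-11 + 1600) - 38245 = 1589 - 38245 = -36656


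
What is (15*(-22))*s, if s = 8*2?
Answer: -5280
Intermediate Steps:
s = 16
(15*(-22))*s = (15*(-22))*16 = -330*16 = -5280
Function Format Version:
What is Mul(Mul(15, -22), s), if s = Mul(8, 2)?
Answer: -5280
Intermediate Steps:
s = 16
Mul(Mul(15, -22), s) = Mul(Mul(15, -22), 16) = Mul(-330, 16) = -5280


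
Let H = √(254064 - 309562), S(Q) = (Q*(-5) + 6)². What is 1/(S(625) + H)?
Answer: 9728161/94637116497419 - I*√55498/94637116497419 ≈ 1.0279e-7 - 2.4893e-12*I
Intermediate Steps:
S(Q) = (6 - 5*Q)² (S(Q) = (-5*Q + 6)² = (6 - 5*Q)²)
H = I*√55498 (H = √(-55498) = I*√55498 ≈ 235.58*I)
1/(S(625) + H) = 1/((-6 + 5*625)² + I*√55498) = 1/((-6 + 3125)² + I*√55498) = 1/(3119² + I*√55498) = 1/(9728161 + I*√55498)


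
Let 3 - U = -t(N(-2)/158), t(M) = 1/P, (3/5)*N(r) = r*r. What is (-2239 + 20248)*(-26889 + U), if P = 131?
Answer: -63428868585/131 ≈ -4.8419e+8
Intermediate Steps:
N(r) = 5*r**2/3 (N(r) = 5*(r*r)/3 = 5*r**2/3)
t(M) = 1/131
U = 394/131 (U = 3 - (-1)/131 = 3 - 1*(-1/131) = 3 + 1/131 = 394/131 ≈ 3.0076)
(-2239 + 20248)*(-26889 + U) = (-2239 + 20248)*(-26889 + 394/131) = 18009*(-3522065/131) = -63428868585/131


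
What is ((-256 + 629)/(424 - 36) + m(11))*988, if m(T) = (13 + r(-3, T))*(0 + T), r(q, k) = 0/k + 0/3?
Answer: 13796679/97 ≈ 1.4223e+5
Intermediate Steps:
r(q, k) = 0 (r(q, k) = 0 + 0*(⅓) = 0 + 0 = 0)
m(T) = 13*T (m(T) = (13 + 0)*(0 + T) = 13*T)
((-256 + 629)/(424 - 36) + m(11))*988 = ((-256 + 629)/(424 - 36) + 13*11)*988 = (373/388 + 143)*988 = (55857/388)*988 = 13796679/97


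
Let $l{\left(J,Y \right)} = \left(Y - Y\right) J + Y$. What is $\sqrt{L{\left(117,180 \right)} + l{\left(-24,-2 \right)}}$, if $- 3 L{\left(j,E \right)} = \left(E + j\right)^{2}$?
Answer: $i \sqrt{29405} \approx 171.48 i$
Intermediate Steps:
$L{\left(j,E \right)} = - \frac{\left(E + j\right)^{2}}{3}$
$l{\left(J,Y \right)} = Y$ ($l{\left(J,Y \right)} = 0 J + Y = 0 + Y = Y$)
$\sqrt{L{\left(117,180 \right)} + l{\left(-24,-2 \right)}} = \sqrt{- \frac{\left(180 + 117\right)^{2}}{3} - 2} = \sqrt{- \frac{297^{2}}{3} - 2} = \sqrt{\left(- \frac{1}{3}\right) 88209 - 2} = \sqrt{-29403 - 2} = \sqrt{-29405} = i \sqrt{29405}$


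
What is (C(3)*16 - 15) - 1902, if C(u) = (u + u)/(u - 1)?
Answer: -1869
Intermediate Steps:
C(u) = 2*u/(-1 + u) (C(u) = (2*u)/(-1 + u) = 2*u/(-1 + u))
(C(3)*16 - 15) - 1902 = ((2*3/(-1 + 3))*16 - 15) - 1902 = ((2*3/2)*16 - 15) - 1902 = ((2*3*(½))*16 - 15) - 1902 = (3*16 - 15) - 1902 = (48 - 15) - 1902 = 33 - 1902 = -1869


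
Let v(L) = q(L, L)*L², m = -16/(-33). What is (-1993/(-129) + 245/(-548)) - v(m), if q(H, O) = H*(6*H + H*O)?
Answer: 13504652963173/922186400652 ≈ 14.644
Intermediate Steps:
m = 16/33 (m = -16*(-1/33) = 16/33 ≈ 0.48485)
v(L) = L⁴*(6 + L) (v(L) = (L²*(6 + L))*L² = L⁴*(6 + L))
(-1993/(-129) + 245/(-548)) - v(m) = (-1993/(-129) + 245/(-548)) - (16/33)⁴*(6 + 16/33) = (-1993*(-1/129) + 245*(-1/548)) - 65536*214/(1185921*33) = (1993/129 - 245/548) - 1*14024704/39135393 = 1060559/70692 - 14024704/39135393 = 13504652963173/922186400652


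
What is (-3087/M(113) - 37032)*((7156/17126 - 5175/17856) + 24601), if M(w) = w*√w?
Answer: -1934682991856751/2123624 - 1290206609605053*√113/216932438848 ≈ -9.1109e+8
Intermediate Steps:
M(w) = w^(3/2)
(-3087/M(113) - 37032)*((7156/17126 - 5175/17856) + 24601) = (-3087*√113/12769 - 37032)*((7156/17126 - 5175/17856) + 24601) = (-3087*√113/12769 - 37032)*((7156*(1/17126) - 5175*1/17856) + 24601) = (-3087*√113/12769 - 37032)*((3578/8563 - 575/1984) + 24601) = (-3087*√113/12769 - 37032)*(2175027/16988992 + 24601) = (-37032 - 3087*√113/12769)*(417948367219/16988992) = -1934682991856751/2123624 - 1290206609605053*√113/216932438848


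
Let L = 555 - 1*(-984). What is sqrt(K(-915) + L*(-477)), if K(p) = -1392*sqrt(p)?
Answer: sqrt(-734103 - 1392*I*sqrt(915)) ≈ 24.562 - 857.15*I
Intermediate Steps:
L = 1539 (L = 555 + 984 = 1539)
sqrt(K(-915) + L*(-477)) = sqrt(-1392*I*sqrt(915) + 1539*(-477)) = sqrt(-1392*I*sqrt(915) - 734103) = sqrt(-734103 - 1392*I*sqrt(915))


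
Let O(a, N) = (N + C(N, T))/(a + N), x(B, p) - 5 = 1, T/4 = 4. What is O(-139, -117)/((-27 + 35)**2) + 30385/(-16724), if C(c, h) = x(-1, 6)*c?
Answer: -121032721/68501504 ≈ -1.7669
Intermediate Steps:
T = 16 (T = 4*4 = 16)
x(B, p) = 6 (x(B, p) = 5 + 1 = 6)
C(c, h) = 6*c
O(a, N) = 7*N/(N + a) (O(a, N) = (N + 6*N)/(a + N) = (7*N)/(N + a) = 7*N/(N + a))
O(-139, -117)/((-27 + 35)**2) + 30385/(-16724) = (7*(-117)/(-117 - 139))/((-27 + 35)**2) + 30385/(-16724) = (7*(-117)/(-256))/(8**2) + 30385*(-1/16724) = (7*(-117)*(-1/256))/64 - 30385/16724 = (819/256)*(1/64) - 30385/16724 = 819/16384 - 30385/16724 = -121032721/68501504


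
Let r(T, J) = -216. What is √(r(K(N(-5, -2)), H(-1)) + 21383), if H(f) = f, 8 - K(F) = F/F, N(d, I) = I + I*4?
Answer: √21167 ≈ 145.49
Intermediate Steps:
N(d, I) = 5*I (N(d, I) = I + 4*I = 5*I)
K(F) = 7 (K(F) = 8 - F/F = 8 - 1*1 = 8 - 1 = 7)
√(r(K(N(-5, -2)), H(-1)) + 21383) = √(-216 + 21383) = √21167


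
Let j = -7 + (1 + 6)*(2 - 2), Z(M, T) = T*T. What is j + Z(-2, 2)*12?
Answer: 41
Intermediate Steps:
Z(M, T) = T²
j = -7 (j = -7 + 7*0 = -7 + 0 = -7)
j + Z(-2, 2)*12 = -7 + 2²*12 = -7 + 4*12 = -7 + 48 = 41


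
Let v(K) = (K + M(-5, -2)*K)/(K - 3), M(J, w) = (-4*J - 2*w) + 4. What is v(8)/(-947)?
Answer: -232/4735 ≈ -0.048997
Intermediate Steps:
M(J, w) = 4 - 4*J - 2*w
v(K) = 29*K/(-3 + K) (v(K) = (K + (4 - 4*(-5) - 2*(-2))*K)/(K - 3) = (K + (4 + 20 + 4)*K)/(-3 + K) = (K + 28*K)/(-3 + K) = (29*K)/(-3 + K) = 29*K/(-3 + K))
v(8)/(-947) = (29*8/(-3 + 8))/(-947) = (29*8/5)*(-1/947) = (29*8*(⅕))*(-1/947) = (232/5)*(-1/947) = -232/4735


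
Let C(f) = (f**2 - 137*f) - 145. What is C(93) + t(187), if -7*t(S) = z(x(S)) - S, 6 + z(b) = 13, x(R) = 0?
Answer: -29479/7 ≈ -4211.3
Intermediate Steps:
C(f) = -145 + f**2 - 137*f
z(b) = 7 (z(b) = -6 + 13 = 7)
t(S) = -1 + S/7 (t(S) = -(7 - S)/7 = -1 + S/7)
C(93) + t(187) = (-145 + 93**2 - 137*93) + (-1 + (1/7)*187) = (-145 + 8649 - 12741) + (-1 + 187/7) = -4237 + 180/7 = -29479/7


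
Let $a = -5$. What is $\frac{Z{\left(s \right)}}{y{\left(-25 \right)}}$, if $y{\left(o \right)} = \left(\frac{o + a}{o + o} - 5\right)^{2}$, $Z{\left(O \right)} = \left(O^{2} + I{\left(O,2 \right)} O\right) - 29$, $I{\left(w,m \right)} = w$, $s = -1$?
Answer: $- \frac{675}{484} \approx -1.3946$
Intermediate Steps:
$Z{\left(O \right)} = -29 + 2 O^{2}$ ($Z{\left(O \right)} = \left(O^{2} + O O\right) - 29 = \left(O^{2} + O^{2}\right) - 29 = 2 O^{2} - 29 = -29 + 2 O^{2}$)
$y{\left(o \right)} = \left(-5 + \frac{-5 + o}{2 o}\right)^{2}$ ($y{\left(o \right)} = \left(\frac{o - 5}{o + o} - 5\right)^{2} = \left(\frac{-5 + o}{2 o} - 5\right)^{2} = \left(-5 + \frac{-5 + o}{2 o}\right)^{2}$)
$\frac{Z{\left(s \right)}}{y{\left(-25 \right)}} = \frac{-29 + 2 \left(-1\right)^{2}}{\frac{1}{4} \cdot \frac{1}{625} \left(5 + 9 \left(-25\right)\right)^{2}} = \frac{-29 + 2 \cdot 1}{\frac{1}{4} \cdot \frac{1}{625} \left(5 - 225\right)^{2}} = \frac{-29 + 2}{\frac{1}{4} \cdot \frac{1}{625} \left(-220\right)^{2}} = - \frac{27}{\frac{1}{4} \cdot \frac{1}{625} \cdot 48400} = - \frac{27}{\frac{484}{25}} = \left(-27\right) \frac{25}{484} = - \frac{675}{484}$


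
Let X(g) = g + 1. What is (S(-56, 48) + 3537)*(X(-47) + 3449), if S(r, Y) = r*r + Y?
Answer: 22871563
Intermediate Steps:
X(g) = 1 + g
S(r, Y) = Y + r² (S(r, Y) = r² + Y = Y + r²)
(S(-56, 48) + 3537)*(X(-47) + 3449) = ((48 + (-56)²) + 3537)*((1 - 47) + 3449) = ((48 + 3136) + 3537)*(-46 + 3449) = (3184 + 3537)*3403 = 6721*3403 = 22871563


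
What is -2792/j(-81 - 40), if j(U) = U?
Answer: 2792/121 ≈ 23.074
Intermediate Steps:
-2792/j(-81 - 40) = -2792/(-81 - 40) = -2792/(-121) = -2792*(-1/121) = 2792/121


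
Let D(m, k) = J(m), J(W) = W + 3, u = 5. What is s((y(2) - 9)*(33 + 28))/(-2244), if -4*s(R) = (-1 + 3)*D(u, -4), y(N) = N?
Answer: 1/561 ≈ 0.0017825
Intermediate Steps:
J(W) = 3 + W
D(m, k) = 3 + m
s(R) = -4 (s(R) = -(-1 + 3)*(3 + 5)/4 = -8/2 = -1/4*16 = -4)
s((y(2) - 9)*(33 + 28))/(-2244) = -4/(-2244) = -4*(-1/2244) = 1/561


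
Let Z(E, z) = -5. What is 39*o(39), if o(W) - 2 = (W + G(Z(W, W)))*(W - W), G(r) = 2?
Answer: 78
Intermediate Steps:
o(W) = 2 (o(W) = 2 + (W + 2)*(W - W) = 2 + (2 + W)*0 = 2 + 0 = 2)
39*o(39) = 39*2 = 78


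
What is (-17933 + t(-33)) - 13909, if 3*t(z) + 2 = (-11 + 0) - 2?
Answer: -31847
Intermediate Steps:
t(z) = -5 (t(z) = -⅔ + ((-11 + 0) - 2)/3 = -⅔ + (-11 - 2)/3 = -⅔ + (⅓)*(-13) = -⅔ - 13/3 = -5)
(-17933 + t(-33)) - 13909 = (-17933 - 5) - 13909 = -17938 - 13909 = -31847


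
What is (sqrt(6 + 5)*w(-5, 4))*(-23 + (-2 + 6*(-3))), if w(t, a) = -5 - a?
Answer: 387*sqrt(11) ≈ 1283.5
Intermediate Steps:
(sqrt(6 + 5)*w(-5, 4))*(-23 + (-2 + 6*(-3))) = (sqrt(6 + 5)*(-5 - 1*4))*(-23 + (-2 + 6*(-3))) = (sqrt(11)*(-5 - 4))*(-23 + (-2 - 18)) = (sqrt(11)*(-9))*(-23 - 20) = -9*sqrt(11)*(-43) = 387*sqrt(11)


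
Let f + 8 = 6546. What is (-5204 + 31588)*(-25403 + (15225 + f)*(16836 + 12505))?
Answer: 16846785027520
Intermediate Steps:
f = 6538 (f = -8 + 6546 = 6538)
(-5204 + 31588)*(-25403 + (15225 + f)*(16836 + 12505)) = (-5204 + 31588)*(-25403 + (15225 + 6538)*(16836 + 12505)) = 26384*(-25403 + 21763*29341) = 26384*(-25403 + 638548183) = 26384*638522780 = 16846785027520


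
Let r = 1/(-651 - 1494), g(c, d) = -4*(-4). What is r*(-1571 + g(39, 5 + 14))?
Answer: 311/429 ≈ 0.72494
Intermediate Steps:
g(c, d) = 16
r = -1/2145 (r = 1/(-2145) = -1/2145 ≈ -0.00046620)
r*(-1571 + g(39, 5 + 14)) = -(-1571 + 16)/2145 = -1/2145*(-1555) = 311/429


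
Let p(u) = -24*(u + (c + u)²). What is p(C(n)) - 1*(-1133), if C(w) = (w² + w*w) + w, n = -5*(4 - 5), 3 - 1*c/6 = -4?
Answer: -226003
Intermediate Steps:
c = 42 (c = 18 - 6*(-4) = 18 + 24 = 42)
n = 5 (n = -5*(-1) = 5)
C(w) = w + 2*w² (C(w) = (w² + w²) + w = 2*w² + w = w + 2*w²)
p(u) = -24*u - 24*(42 + u)² (p(u) = -24*(u + (42 + u)²) = -24*u - 24*(42 + u)²)
p(C(n)) - 1*(-1133) = (-120*(1 + 2*5) - 24*(42 + 5*(1 + 2*5))²) - 1*(-1133) = (-120*(1 + 10) - 24*(42 + 5*(1 + 10))²) + 1133 = (-120*11 - 24*(42 + 5*11)²) + 1133 = (-24*55 - 24*(42 + 55)²) + 1133 = (-1320 - 24*97²) + 1133 = (-1320 - 24*9409) + 1133 = (-1320 - 225816) + 1133 = -227136 + 1133 = -226003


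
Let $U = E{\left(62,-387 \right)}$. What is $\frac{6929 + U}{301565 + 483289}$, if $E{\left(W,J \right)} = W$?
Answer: $\frac{6991}{784854} \approx 0.0089074$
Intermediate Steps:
$U = 62$
$\frac{6929 + U}{301565 + 483289} = \frac{6929 + 62}{301565 + 483289} = \frac{6991}{784854}$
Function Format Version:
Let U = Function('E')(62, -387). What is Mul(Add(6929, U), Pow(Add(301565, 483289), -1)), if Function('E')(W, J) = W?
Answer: Rational(6991, 784854) ≈ 0.0089074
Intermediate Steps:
U = 62
Mul(Add(6929, U), Pow(Add(301565, 483289), -1)) = Mul(Add(6929, 62), Pow(Add(301565, 483289), -1)) = Mul(6991, Pow(784854, -1)) = Mul(6991, Rational(1, 784854)) = Rational(6991, 784854)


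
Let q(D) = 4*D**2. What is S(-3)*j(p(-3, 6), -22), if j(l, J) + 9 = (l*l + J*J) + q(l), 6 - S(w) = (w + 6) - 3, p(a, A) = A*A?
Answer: 41730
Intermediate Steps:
p(a, A) = A**2
S(w) = 3 - w (S(w) = 6 - ((w + 6) - 3) = 6 - ((6 + w) - 3) = 6 - (3 + w) = 6 + (-3 - w) = 3 - w)
j(l, J) = -9 + J**2 + 5*l**2 (j(l, J) = -9 + ((l*l + J*J) + 4*l**2) = -9 + ((l**2 + J**2) + 4*l**2) = -9 + ((J**2 + l**2) + 4*l**2) = -9 + (J**2 + 5*l**2) = -9 + J**2 + 5*l**2)
S(-3)*j(p(-3, 6), -22) = (3 - 1*(-3))*(-9 + (-22)**2 + 5*(6**2)**2) = (3 + 3)*(-9 + 484 + 5*36**2) = 6*(-9 + 484 + 5*1296) = 6*(-9 + 484 + 6480) = 6*6955 = 41730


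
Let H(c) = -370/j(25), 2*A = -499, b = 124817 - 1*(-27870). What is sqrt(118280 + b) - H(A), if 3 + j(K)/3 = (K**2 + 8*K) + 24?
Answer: 185/1269 + sqrt(270967) ≈ 520.69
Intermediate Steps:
b = 152687 (b = 124817 + 27870 = 152687)
j(K) = 63 + 3*K**2 + 24*K (j(K) = -9 + 3*((K**2 + 8*K) + 24) = -9 + 3*(24 + K**2 + 8*K) = -9 + (72 + 3*K**2 + 24*K) = 63 + 3*K**2 + 24*K)
A = -499/2 (A = (1/2)*(-499) = -499/2 ≈ -249.50)
H(c) = -185/1269 (H(c) = -370/(63 + 3*25**2 + 24*25) = -370/(63 + 3*625 + 600) = -370/(63 + 1875 + 600) = -370/2538 = -370*1/2538 = -185/1269)
sqrt(118280 + b) - H(A) = sqrt(118280 + 152687) - 1*(-185/1269) = sqrt(270967) + 185/1269 = 185/1269 + sqrt(270967)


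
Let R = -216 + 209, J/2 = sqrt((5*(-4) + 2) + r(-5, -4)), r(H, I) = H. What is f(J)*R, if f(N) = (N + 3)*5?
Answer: -105 - 70*I*sqrt(23) ≈ -105.0 - 335.71*I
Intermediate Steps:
J = 2*I*sqrt(23) (J = 2*sqrt((5*(-4) + 2) - 5) = 2*sqrt((-20 + 2) - 5) = 2*sqrt(-18 - 5) = 2*sqrt(-23) = 2*(I*sqrt(23)) = 2*I*sqrt(23) ≈ 9.5917*I)
f(N) = 15 + 5*N (f(N) = (3 + N)*5 = 15 + 5*N)
R = -7
f(J)*R = (15 + 5*(2*I*sqrt(23)))*(-7) = (15 + 10*I*sqrt(23))*(-7) = -105 - 70*I*sqrt(23)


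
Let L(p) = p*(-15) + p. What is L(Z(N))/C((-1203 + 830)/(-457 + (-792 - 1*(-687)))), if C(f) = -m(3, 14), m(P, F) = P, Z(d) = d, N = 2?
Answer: 28/3 ≈ 9.3333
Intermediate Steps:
L(p) = -14*p (L(p) = -15*p + p = -14*p)
C(f) = -3 (C(f) = -1*3 = -3)
L(Z(N))/C((-1203 + 830)/(-457 + (-792 - 1*(-687)))) = -14*2/(-3) = -28*(-⅓) = 28/3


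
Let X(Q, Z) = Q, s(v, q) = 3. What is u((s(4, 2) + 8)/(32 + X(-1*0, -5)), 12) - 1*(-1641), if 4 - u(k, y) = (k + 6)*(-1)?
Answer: 52843/32 ≈ 1651.3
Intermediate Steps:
u(k, y) = 10 + k (u(k, y) = 4 - (k + 6)*(-1) = 4 - (6 + k)*(-1) = 4 - (-6 - k) = 4 + (6 + k) = 10 + k)
u((s(4, 2) + 8)/(32 + X(-1*0, -5)), 12) - 1*(-1641) = (10 + (3 + 8)/(32 - 1*0)) - 1*(-1641) = (10 + 11/(32 + 0)) + 1641 = (10 + 11/32) + 1641 = 331/32 + 1641 = 52843/32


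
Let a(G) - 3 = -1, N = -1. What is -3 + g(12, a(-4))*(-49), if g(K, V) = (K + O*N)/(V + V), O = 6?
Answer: -153/2 ≈ -76.500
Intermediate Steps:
a(G) = 2 (a(G) = 3 - 1 = 2)
g(K, V) = (-6 + K)/(2*V) (g(K, V) = (K + 6*(-1))/(V + V) = (K - 6)/((2*V)) = (-6 + K)*(1/(2*V)) = (-6 + K)/(2*V))
-3 + g(12, a(-4))*(-49) = -3 + ((½)*(-6 + 12)/2)*(-49) = -3 + ((½)*(½)*6)*(-49) = -3 + (3/2)*(-49) = -3 - 147/2 = -153/2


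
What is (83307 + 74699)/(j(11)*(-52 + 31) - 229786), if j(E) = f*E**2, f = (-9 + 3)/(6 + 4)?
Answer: -790030/1141307 ≈ -0.69221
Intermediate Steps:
f = -3/5 (f = -6/10 = -6*1/10 = -3/5 ≈ -0.60000)
j(E) = -3*E**2/5
(83307 + 74699)/(j(11)*(-52 + 31) - 229786) = (83307 + 74699)/((-3/5*11**2)*(-52 + 31) - 229786) = 158006/(-3/5*121*(-21) - 229786) = 158006/(-363/5*(-21) - 229786) = 158006/(7623/5 - 229786) = 158006/(-1141307/5) = 158006*(-5/1141307) = -790030/1141307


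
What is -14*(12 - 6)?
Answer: -84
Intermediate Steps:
-14*(12 - 6) = -14*6 = -84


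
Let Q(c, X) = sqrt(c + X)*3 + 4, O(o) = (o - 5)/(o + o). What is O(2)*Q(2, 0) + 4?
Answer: 1 - 9*sqrt(2)/4 ≈ -2.1820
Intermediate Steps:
O(o) = (-5 + o)/(2*o) (O(o) = (-5 + o)/((2*o)) = (-5 + o)*(1/(2*o)) = (-5 + o)/(2*o))
Q(c, X) = 4 + 3*sqrt(X + c) (Q(c, X) = sqrt(X + c)*3 + 4 = 3*sqrt(X + c) + 4 = 4 + 3*sqrt(X + c))
O(2)*Q(2, 0) + 4 = ((1/2)*(-5 + 2)/2)*(4 + 3*sqrt(0 + 2)) + 4 = ((1/2)*(1/2)*(-3))*(4 + 3*sqrt(2)) + 4 = -3*(4 + 3*sqrt(2))/4 + 4 = (-3 - 9*sqrt(2)/4) + 4 = 1 - 9*sqrt(2)/4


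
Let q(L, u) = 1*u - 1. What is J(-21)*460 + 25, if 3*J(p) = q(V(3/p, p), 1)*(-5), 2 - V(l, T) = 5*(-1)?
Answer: 25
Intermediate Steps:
V(l, T) = 7 (V(l, T) = 2 - 5*(-1) = 2 - 1*(-5) = 2 + 5 = 7)
q(L, u) = -1 + u (q(L, u) = u - 1 = -1 + u)
J(p) = 0 (J(p) = ((-1 + 1)*(-5))/3 = (0*(-5))/3 = (⅓)*0 = 0)
J(-21)*460 + 25 = 0*460 + 25 = 0 + 25 = 25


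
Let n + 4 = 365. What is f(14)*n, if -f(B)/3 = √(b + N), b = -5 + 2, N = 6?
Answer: -1083*√3 ≈ -1875.8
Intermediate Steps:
n = 361 (n = -4 + 365 = 361)
b = -3
f(B) = -3*√3 (f(B) = -3*√(-3 + 6) = -3*√3)
f(14)*n = -3*√3*361 = -1083*√3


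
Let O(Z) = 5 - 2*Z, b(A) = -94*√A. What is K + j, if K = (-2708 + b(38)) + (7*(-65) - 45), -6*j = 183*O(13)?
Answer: -5135/2 - 94*√38 ≈ -3147.0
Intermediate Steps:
j = 1281/2 (j = -61*(5 - 2*13)/2 = -61*(5 - 26)/2 = -61*(-21)/2 = -⅙*(-3843) = 1281/2 ≈ 640.50)
K = -3208 - 94*√38 (K = (-2708 - 94*√38) + (7*(-65) - 45) = (-2708 - 94*√38) + (-455 - 45) = (-2708 - 94*√38) - 500 = -3208 - 94*√38 ≈ -3787.5)
K + j = (-3208 - 94*√38) + 1281/2 = -5135/2 - 94*√38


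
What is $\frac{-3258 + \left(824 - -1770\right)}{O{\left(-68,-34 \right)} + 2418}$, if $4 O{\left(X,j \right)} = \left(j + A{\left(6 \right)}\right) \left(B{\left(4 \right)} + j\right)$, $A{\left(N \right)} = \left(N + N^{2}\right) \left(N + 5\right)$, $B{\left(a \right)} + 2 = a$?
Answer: $\frac{332}{503} \approx 0.66004$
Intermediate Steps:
$B{\left(a \right)} = -2 + a$
$A{\left(N \right)} = \left(5 + N\right) \left(N + N^{2}\right)$ ($A{\left(N \right)} = \left(N + N^{2}\right) \left(5 + N\right) = \left(5 + N\right) \left(N + N^{2}\right)$)
$O{\left(X,j \right)} = \frac{\left(2 + j\right) \left(462 + j\right)}{4}$ ($O{\left(X,j \right)} = \frac{\left(j + 6 \left(5 + 6^{2} + 6 \cdot 6\right)\right) \left(\left(-2 + 4\right) + j\right)}{4} = \frac{\left(j + 6 \left(5 + 36 + 36\right)\right) \left(2 + j\right)}{4} = \frac{\left(j + 6 \cdot 77\right) \left(2 + j\right)}{4} = \frac{\left(j + 462\right) \left(2 + j\right)}{4} = \frac{\left(462 + j\right) \left(2 + j\right)}{4} = \frac{\left(2 + j\right) \left(462 + j\right)}{4}$)
$\frac{-3258 + \left(824 - -1770\right)}{O{\left(-68,-34 \right)} + 2418} = \frac{-3258 + \left(824 - -1770\right)}{\left(231 + 116 \left(-34\right) + \frac{\left(-34\right)^{2}}{4}\right) + 2418} = \frac{-3258 + \left(824 + 1770\right)}{\left(231 - 3944 + \frac{1}{4} \cdot 1156\right) + 2418} = \frac{-3258 + 2594}{\left(231 - 3944 + 289\right) + 2418} = - \frac{664}{-3424 + 2418} = - \frac{664}{-1006} = \left(-664\right) \left(- \frac{1}{1006}\right) = \frac{332}{503}$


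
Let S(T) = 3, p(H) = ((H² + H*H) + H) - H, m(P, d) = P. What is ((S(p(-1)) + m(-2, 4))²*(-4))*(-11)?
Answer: 44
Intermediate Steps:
p(H) = 2*H² (p(H) = ((H² + H²) + H) - H = (2*H² + H) - H = (H + 2*H²) - H = 2*H²)
((S(p(-1)) + m(-2, 4))²*(-4))*(-11) = ((3 - 2)²*(-4))*(-11) = (1²*(-4))*(-11) = (1*(-4))*(-11) = -4*(-11) = 44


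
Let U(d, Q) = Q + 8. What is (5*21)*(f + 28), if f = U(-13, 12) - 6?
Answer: 4410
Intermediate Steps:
U(d, Q) = 8 + Q
f = 14 (f = (8 + 12) - 6 = 20 - 6 = 14)
(5*21)*(f + 28) = (5*21)*(14 + 28) = 105*42 = 4410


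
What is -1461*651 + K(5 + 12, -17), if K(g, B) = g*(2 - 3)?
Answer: -951128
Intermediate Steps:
K(g, B) = -g (K(g, B) = g*(-1) = -g)
-1461*651 + K(5 + 12, -17) = -1461*651 - (5 + 12) = -951111 - 1*17 = -951111 - 17 = -951128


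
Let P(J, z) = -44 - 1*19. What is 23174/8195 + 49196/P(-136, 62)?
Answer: -57385894/73755 ≈ -778.06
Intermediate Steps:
P(J, z) = -63 (P(J, z) = -44 - 19 = -63)
23174/8195 + 49196/P(-136, 62) = 23174/8195 + 49196/(-63) = 23174*(1/8195) + 49196*(-1/63) = 23174/8195 - 7028/9 = -57385894/73755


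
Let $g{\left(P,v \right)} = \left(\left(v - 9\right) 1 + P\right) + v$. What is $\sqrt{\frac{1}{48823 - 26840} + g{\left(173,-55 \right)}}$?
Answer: $\frac{\sqrt{26095645589}}{21983} \approx 7.3485$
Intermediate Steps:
$g{\left(P,v \right)} = -9 + P + 2 v$ ($g{\left(P,v \right)} = \left(\left(-9 + v\right) 1 + P\right) + v = \left(\left(-9 + v\right) + P\right) + v = \left(-9 + P + v\right) + v = -9 + P + 2 v$)
$\sqrt{\frac{1}{48823 - 26840} + g{\left(173,-55 \right)}} = \sqrt{\frac{1}{48823 - 26840} + \left(-9 + 173 + 2 \left(-55\right)\right)} = \sqrt{\frac{1}{21983} - -54} = \sqrt{\frac{1}{21983} + 54} = \sqrt{\frac{1187083}{21983}} = \frac{\sqrt{26095645589}}{21983}$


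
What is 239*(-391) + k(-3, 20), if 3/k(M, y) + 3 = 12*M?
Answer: -1214838/13 ≈ -93449.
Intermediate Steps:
k(M, y) = 3/(-3 + 12*M)
239*(-391) + k(-3, 20) = 239*(-391) + 1/(-1 + 4*(-3)) = -93449 + 1/(-1 - 12) = -93449 + 1/(-13) = -93449 - 1/13 = -1214838/13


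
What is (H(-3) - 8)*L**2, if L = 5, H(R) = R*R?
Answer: 25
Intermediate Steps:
H(R) = R**2
(H(-3) - 8)*L**2 = ((-3)**2 - 8)*5**2 = (9 - 8)*25 = 1*25 = 25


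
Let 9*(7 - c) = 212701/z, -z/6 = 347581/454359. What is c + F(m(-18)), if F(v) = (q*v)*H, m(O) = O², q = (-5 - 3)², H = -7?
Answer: -875879391857/6256458 ≈ -1.4000e+5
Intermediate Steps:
z = -695162/151453 (z = -2085486/454359 = -6*347581/454359 = -695162/151453 ≈ -4.5900)
q = 64 (q = (-8)² = 64)
c = 32257999759/6256458 (c = 7 - 212701/(9*(-695162/151453)) = 7 - 212701*(-151453)/(9*695162) = 7 - ⅑*(-32214204553/695162) = 7 + 32214204553/6256458 = 32257999759/6256458 ≈ 5156.0)
F(v) = -448*v (F(v) = (64*v)*(-7) = -448*v)
c + F(m(-18)) = 32257999759/6256458 - 448*(-18)² = 32257999759/6256458 - 448*324 = 32257999759/6256458 - 145152 = -875879391857/6256458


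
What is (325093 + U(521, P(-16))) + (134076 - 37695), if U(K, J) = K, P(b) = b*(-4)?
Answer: 421995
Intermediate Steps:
P(b) = -4*b
(325093 + U(521, P(-16))) + (134076 - 37695) = (325093 + 521) + (134076 - 37695) = 325614 + 96381 = 421995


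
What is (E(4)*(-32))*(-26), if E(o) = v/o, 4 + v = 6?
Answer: 416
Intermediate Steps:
v = 2 (v = -4 + 6 = 2)
E(o) = 2/o
(E(4)*(-32))*(-26) = ((2/4)*(-32))*(-26) = ((2*(¼))*(-32))*(-26) = ((½)*(-32))*(-26) = -16*(-26) = 416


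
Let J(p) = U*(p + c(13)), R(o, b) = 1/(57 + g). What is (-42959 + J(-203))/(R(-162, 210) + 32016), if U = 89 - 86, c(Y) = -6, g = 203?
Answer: -11332360/8324161 ≈ -1.3614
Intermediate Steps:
U = 3
R(o, b) = 1/260 (R(o, b) = 1/(57 + 203) = 1/260)
J(p) = -18 + 3*p (J(p) = 3*(p - 6) = 3*(-6 + p) = -18 + 3*p)
(-42959 + J(-203))/(R(-162, 210) + 32016) = (-42959 + (-18 + 3*(-203)))/(1/260 + 32016) = (-42959 + (-18 - 609))/(8324161/260) = (-42959 - 627)*(260/8324161) = -43586*260/8324161 = -11332360/8324161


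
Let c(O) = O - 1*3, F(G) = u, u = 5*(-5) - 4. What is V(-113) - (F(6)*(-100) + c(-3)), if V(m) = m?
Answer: -3007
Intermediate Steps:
u = -29 (u = -25 - 4 = -29)
F(G) = -29
c(O) = -3 + O (c(O) = O - 3 = -3 + O)
V(-113) - (F(6)*(-100) + c(-3)) = -113 - (-29*(-100) + (-3 - 3)) = -113 - (2900 - 6) = -113 - 1*2894 = -113 - 2894 = -3007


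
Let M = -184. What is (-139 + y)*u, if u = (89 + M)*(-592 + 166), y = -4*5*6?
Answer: -10481730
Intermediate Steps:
y = -120 (y = -20*6 = -120)
u = 40470 (u = (89 - 184)*(-592 + 166) = -95*(-426) = 40470)
(-139 + y)*u = (-139 - 120)*40470 = -259*40470 = -10481730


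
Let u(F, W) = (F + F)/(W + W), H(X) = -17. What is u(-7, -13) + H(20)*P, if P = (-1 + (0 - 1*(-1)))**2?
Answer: 7/13 ≈ 0.53846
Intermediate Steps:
u(F, W) = F/W (u(F, W) = (2*F)/((2*W)) = (2*F)*(1/(2*W)) = F/W)
P = 0 (P = (-1 + (0 + 1))**2 = (-1 + 1)**2 = 0**2 = 0)
u(-7, -13) + H(20)*P = -7/(-13) - 17*0 = -7*(-1/13) + 0 = 7/13 + 0 = 7/13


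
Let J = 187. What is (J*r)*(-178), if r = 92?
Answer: -3062312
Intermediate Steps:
(J*r)*(-178) = (187*92)*(-178) = 17204*(-178) = -3062312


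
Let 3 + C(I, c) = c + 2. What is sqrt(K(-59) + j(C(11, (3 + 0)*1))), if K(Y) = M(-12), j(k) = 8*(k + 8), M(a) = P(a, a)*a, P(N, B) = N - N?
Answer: 4*sqrt(5) ≈ 8.9443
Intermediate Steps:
P(N, B) = 0
M(a) = 0 (M(a) = 0*a = 0)
C(I, c) = -1 + c (C(I, c) = -3 + (c + 2) = -3 + (2 + c) = -1 + c)
j(k) = 64 + 8*k (j(k) = 8*(8 + k) = 64 + 8*k)
K(Y) = 0
sqrt(K(-59) + j(C(11, (3 + 0)*1))) = sqrt(0 + (64 + 8*(-1 + (3 + 0)*1))) = sqrt(0 + (64 + 8*(-1 + 3*1))) = sqrt(0 + (64 + 8*(-1 + 3))) = sqrt(0 + (64 + 8*2)) = sqrt(0 + (64 + 16)) = sqrt(0 + 80) = sqrt(80) = 4*sqrt(5)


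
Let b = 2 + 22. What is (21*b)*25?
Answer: 12600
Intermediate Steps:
b = 24
(21*b)*25 = (21*24)*25 = 504*25 = 12600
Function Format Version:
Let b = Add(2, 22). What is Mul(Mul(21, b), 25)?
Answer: 12600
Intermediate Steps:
b = 24
Mul(Mul(21, b), 25) = Mul(Mul(21, 24), 25) = Mul(504, 25) = 12600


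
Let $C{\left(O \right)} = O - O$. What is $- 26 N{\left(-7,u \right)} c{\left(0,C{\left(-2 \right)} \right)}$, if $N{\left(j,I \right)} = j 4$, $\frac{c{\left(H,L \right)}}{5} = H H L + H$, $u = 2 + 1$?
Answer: $0$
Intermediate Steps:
$C{\left(O \right)} = 0$
$u = 3$
$c{\left(H,L \right)} = 5 H + 5 L H^{2}$ ($c{\left(H,L \right)} = 5 \left(H H L + H\right) = 5 \left(H^{2} L + H\right) = 5 \left(L H^{2} + H\right) = 5 \left(H + L H^{2}\right) = 5 H + 5 L H^{2}$)
$N{\left(j,I \right)} = 4 j$
$- 26 N{\left(-7,u \right)} c{\left(0,C{\left(-2 \right)} \right)} = - 26 \cdot 4 \left(-7\right) 5 \cdot 0 \left(1 + 0 \cdot 0\right) = \left(-26\right) \left(-28\right) 5 \cdot 0 \left(1 + 0\right) = 728 \cdot 5 \cdot 0 \cdot 1 = 728 \cdot 0 = 0$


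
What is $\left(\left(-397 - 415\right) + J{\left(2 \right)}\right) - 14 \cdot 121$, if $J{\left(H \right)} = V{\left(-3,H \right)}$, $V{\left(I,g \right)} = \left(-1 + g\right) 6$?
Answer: $-2500$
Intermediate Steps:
$V{\left(I,g \right)} = -6 + 6 g$
$J{\left(H \right)} = -6 + 6 H$
$\left(\left(-397 - 415\right) + J{\left(2 \right)}\right) - 14 \cdot 121 = \left(\left(-397 - 415\right) + \left(-6 + 6 \cdot 2\right)\right) - 14 \cdot 121 = \left(-812 + \left(-6 + 12\right)\right) - 1694 = \left(-812 + 6\right) - 1694 = -806 - 1694 = -2500$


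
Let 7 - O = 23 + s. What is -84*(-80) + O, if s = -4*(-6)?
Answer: 6680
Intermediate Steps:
s = 24
O = -40 (O = 7 - (23 + 24) = 7 - 1*47 = 7 - 47 = -40)
-84*(-80) + O = -84*(-80) - 40 = 6720 - 40 = 6680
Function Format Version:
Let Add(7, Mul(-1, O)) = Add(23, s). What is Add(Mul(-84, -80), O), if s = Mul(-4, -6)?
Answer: 6680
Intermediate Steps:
s = 24
O = -40 (O = Add(7, Mul(-1, Add(23, 24))) = Add(7, Mul(-1, 47)) = Add(7, -47) = -40)
Add(Mul(-84, -80), O) = Add(Mul(-84, -80), -40) = Add(6720, -40) = 6680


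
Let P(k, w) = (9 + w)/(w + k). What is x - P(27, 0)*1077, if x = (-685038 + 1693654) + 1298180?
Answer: 2306437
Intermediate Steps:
x = 2306796 (x = 1008616 + 1298180 = 2306796)
P(k, w) = (9 + w)/(k + w)
x - P(27, 0)*1077 = 2306796 - (9 + 0)/(27 + 0)*1077 = 2306796 - 9/27*1077 = 2306796 - (1/27)*9*1077 = 2306796 - 1077/3 = 2306796 - 1*359 = 2306796 - 359 = 2306437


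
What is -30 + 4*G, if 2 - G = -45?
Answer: 158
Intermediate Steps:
G = 47 (G = 2 - 1*(-45) = 2 + 45 = 47)
-30 + 4*G = -30 + 4*47 = -30 + 188 = 158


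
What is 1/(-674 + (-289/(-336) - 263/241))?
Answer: -80976/54596543 ≈ -0.0014832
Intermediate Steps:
1/(-674 + (-289/(-336) - 263/241)) = 1/(-674 + (-289*(-1/336) - 263*1/241)) = 1/(-674 + (289/336 - 263/241)) = 1/(-674 - 18719/80976) = 1/(-54596543/80976) = -80976/54596543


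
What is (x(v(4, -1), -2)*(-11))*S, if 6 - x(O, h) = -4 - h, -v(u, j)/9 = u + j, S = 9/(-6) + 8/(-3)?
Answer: 1100/3 ≈ 366.67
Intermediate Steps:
S = -25/6 (S = 9*(-1/6) + 8*(-1/3) = -3/2 - 8/3 = -25/6 ≈ -4.1667)
v(u, j) = -9*j - 9*u (v(u, j) = -9*(u + j) = -9*(j + u) = -9*j - 9*u)
x(O, h) = 10 + h (x(O, h) = 6 - (-4 - h) = 6 + (4 + h) = 10 + h)
(x(v(4, -1), -2)*(-11))*S = ((10 - 2)*(-11))*(-25/6) = (8*(-11))*(-25/6) = -88*(-25/6) = 1100/3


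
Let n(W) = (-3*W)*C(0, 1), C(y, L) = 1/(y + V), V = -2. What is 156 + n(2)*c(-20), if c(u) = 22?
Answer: 222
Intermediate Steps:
C(y, L) = 1/(-2 + y) (C(y, L) = 1/(y - 2) = 1/(-2 + y))
n(W) = 3*W/2 (n(W) = (-3*W)/(-2 + 0) = -3*W/(-2) = -3*W*(-1/2) = 3*W/2)
156 + n(2)*c(-20) = 156 + ((3/2)*2)*22 = 156 + 3*22 = 156 + 66 = 222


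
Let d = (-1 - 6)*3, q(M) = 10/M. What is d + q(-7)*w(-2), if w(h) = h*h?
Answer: -187/7 ≈ -26.714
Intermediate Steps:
w(h) = h²
d = -21 (d = -7*3 = -21)
d + q(-7)*w(-2) = -21 + (10/(-7))*(-2)² = -21 + (10*(-⅐))*4 = -21 - 10/7*4 = -21 - 40/7 = -187/7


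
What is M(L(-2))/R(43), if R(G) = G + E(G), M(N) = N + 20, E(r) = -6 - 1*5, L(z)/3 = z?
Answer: 7/16 ≈ 0.43750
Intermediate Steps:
L(z) = 3*z
E(r) = -11 (E(r) = -6 - 5 = -11)
M(N) = 20 + N
R(G) = -11 + G (R(G) = G - 11 = -11 + G)
M(L(-2))/R(43) = (20 + 3*(-2))/(-11 + 43) = (20 - 6)/32 = 14*(1/32) = 7/16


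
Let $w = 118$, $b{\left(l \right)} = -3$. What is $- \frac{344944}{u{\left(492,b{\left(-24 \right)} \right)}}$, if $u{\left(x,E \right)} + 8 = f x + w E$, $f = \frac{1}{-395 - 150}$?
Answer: $\frac{93997240}{98891} \approx 950.51$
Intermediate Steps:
$f = - \frac{1}{545}$ ($f = \frac{1}{-545} = - \frac{1}{545} \approx -0.0018349$)
$u{\left(x,E \right)} = -8 + 118 E - \frac{x}{545}$ ($u{\left(x,E \right)} = -8 + \left(- \frac{x}{545} + 118 E\right) = -8 + \left(118 E - \frac{x}{545}\right) = -8 + 118 E - \frac{x}{545}$)
$- \frac{344944}{u{\left(492,b{\left(-24 \right)} \right)}} = - \frac{344944}{-8 + 118 \left(-3\right) - \frac{492}{545}} = - \frac{344944}{-8 - 354 - \frac{492}{545}} = - \frac{344944}{- \frac{197782}{545}} = \left(-344944\right) \left(- \frac{545}{197782}\right) = \frac{93997240}{98891}$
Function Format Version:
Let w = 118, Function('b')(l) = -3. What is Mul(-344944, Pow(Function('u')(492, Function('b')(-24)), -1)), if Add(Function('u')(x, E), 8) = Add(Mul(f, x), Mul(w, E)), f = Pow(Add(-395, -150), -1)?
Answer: Rational(93997240, 98891) ≈ 950.51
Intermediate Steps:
f = Rational(-1, 545) (f = Pow(-545, -1) = Rational(-1, 545) ≈ -0.0018349)
Function('u')(x, E) = Add(-8, Mul(118, E), Mul(Rational(-1, 545), x)) (Function('u')(x, E) = Add(-8, Add(Mul(Rational(-1, 545), x), Mul(118, E))) = Add(-8, Add(Mul(118, E), Mul(Rational(-1, 545), x))) = Add(-8, Mul(118, E), Mul(Rational(-1, 545), x)))
Mul(-344944, Pow(Function('u')(492, Function('b')(-24)), -1)) = Mul(-344944, Pow(Add(-8, Mul(118, -3), Mul(Rational(-1, 545), 492)), -1)) = Mul(-344944, Pow(Add(-8, -354, Rational(-492, 545)), -1)) = Mul(-344944, Pow(Rational(-197782, 545), -1)) = Mul(-344944, Rational(-545, 197782)) = Rational(93997240, 98891)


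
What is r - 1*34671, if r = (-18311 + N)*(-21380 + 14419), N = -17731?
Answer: 250853691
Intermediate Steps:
r = 250888362 (r = (-18311 - 17731)*(-21380 + 14419) = -36042*(-6961) = 250888362)
r - 1*34671 = 250888362 - 1*34671 = 250888362 - 34671 = 250853691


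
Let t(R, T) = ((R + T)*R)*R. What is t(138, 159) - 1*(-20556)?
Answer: 5676624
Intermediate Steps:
t(R, T) = R²*(R + T) (t(R, T) = (R*(R + T))*R = R²*(R + T))
t(138, 159) - 1*(-20556) = 138²*(138 + 159) - 1*(-20556) = 19044*297 + 20556 = 5656068 + 20556 = 5676624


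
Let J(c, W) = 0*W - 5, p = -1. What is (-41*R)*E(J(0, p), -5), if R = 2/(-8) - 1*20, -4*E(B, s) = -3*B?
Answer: -49815/16 ≈ -3113.4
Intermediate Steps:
J(c, W) = -5 (J(c, W) = 0 - 5 = -5)
E(B, s) = 3*B/4 (E(B, s) = -(-3)*B/4 = 3*B/4)
R = -81/4 (R = 2*(-1/8) - 20 = -1/4 - 20 = -81/4 ≈ -20.250)
(-41*R)*E(J(0, p), -5) = (-41*(-81/4))*((3/4)*(-5)) = (3321/4)*(-15/4) = -49815/16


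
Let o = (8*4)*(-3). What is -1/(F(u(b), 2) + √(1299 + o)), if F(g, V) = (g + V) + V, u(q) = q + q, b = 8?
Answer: 20/803 - √1203/803 ≈ -0.018287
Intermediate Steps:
o = -96 (o = 32*(-3) = -96)
u(q) = 2*q
F(g, V) = g + 2*V (F(g, V) = (V + g) + V = g + 2*V)
-1/(F(u(b), 2) + √(1299 + o)) = -1/((2*8 + 2*2) + √(1299 - 96)) = -1/((16 + 4) + √1203) = -1/(20 + √1203)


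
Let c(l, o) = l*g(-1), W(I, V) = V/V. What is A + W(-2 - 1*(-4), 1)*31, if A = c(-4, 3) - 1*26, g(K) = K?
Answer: 9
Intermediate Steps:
W(I, V) = 1
c(l, o) = -l (c(l, o) = l*(-1) = -l)
A = -22 (A = -1*(-4) - 1*26 = 4 - 26 = -22)
A + W(-2 - 1*(-4), 1)*31 = -22 + 1*31 = -22 + 31 = 9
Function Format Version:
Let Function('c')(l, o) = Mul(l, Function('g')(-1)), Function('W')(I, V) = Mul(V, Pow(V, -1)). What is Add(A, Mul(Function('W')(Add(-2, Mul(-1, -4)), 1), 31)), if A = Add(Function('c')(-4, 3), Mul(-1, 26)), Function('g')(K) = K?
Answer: 9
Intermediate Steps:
Function('W')(I, V) = 1
Function('c')(l, o) = Mul(-1, l) (Function('c')(l, o) = Mul(l, -1) = Mul(-1, l))
A = -22 (A = Add(Mul(-1, -4), Mul(-1, 26)) = Add(4, -26) = -22)
Add(A, Mul(Function('W')(Add(-2, Mul(-1, -4)), 1), 31)) = Add(-22, Mul(1, 31)) = Add(-22, 31) = 9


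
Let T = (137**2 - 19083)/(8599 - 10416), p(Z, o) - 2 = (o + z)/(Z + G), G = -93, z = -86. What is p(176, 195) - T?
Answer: 473613/150811 ≈ 3.1404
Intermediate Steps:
p(Z, o) = 2 + (-86 + o)/(-93 + Z) (p(Z, o) = 2 + (o - 86)/(Z - 93) = 2 + (-86 + o)/(-93 + Z))
T = 314/1817 (T = (18769 - 19083)/(-1817) = -314*(-1/1817) = 314/1817 ≈ 0.17281)
p(176, 195) - T = (-272 + 195 + 2*176)/(-93 + 176) - 1*314/1817 = (-272 + 195 + 352)/83 - 314/1817 = (1/83)*275 - 314/1817 = 275/83 - 314/1817 = 473613/150811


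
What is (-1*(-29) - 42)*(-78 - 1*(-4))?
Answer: 962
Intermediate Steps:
(-1*(-29) - 42)*(-78 - 1*(-4)) = (29 - 42)*(-78 + 4) = -13*(-74) = 962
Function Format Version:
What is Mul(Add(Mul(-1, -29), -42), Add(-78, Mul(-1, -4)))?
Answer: 962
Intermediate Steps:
Mul(Add(Mul(-1, -29), -42), Add(-78, Mul(-1, -4))) = Mul(Add(29, -42), Add(-78, 4)) = Mul(-13, -74) = 962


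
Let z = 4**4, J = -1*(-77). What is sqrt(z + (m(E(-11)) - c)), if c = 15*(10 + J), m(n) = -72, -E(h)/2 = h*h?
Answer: I*sqrt(1121) ≈ 33.481*I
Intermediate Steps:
E(h) = -2*h**2 (E(h) = -2*h*h = -2*h**2)
J = 77
z = 256
c = 1305 (c = 15*(10 + 77) = 15*87 = 1305)
sqrt(z + (m(E(-11)) - c)) = sqrt(256 + (-72 - 1*1305)) = sqrt(256 + (-72 - 1305)) = sqrt(256 - 1377) = sqrt(-1121) = I*sqrt(1121)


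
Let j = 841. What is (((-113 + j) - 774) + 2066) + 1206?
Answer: 3226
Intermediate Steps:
(((-113 + j) - 774) + 2066) + 1206 = (((-113 + 841) - 774) + 2066) + 1206 = ((728 - 774) + 2066) + 1206 = (-46 + 2066) + 1206 = 2020 + 1206 = 3226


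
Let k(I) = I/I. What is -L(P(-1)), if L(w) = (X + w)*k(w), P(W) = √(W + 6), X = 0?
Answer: -√5 ≈ -2.2361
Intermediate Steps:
k(I) = 1
P(W) = √(6 + W)
L(w) = w (L(w) = (0 + w)*1 = w*1 = w)
-L(P(-1)) = -√(6 - 1) = -√5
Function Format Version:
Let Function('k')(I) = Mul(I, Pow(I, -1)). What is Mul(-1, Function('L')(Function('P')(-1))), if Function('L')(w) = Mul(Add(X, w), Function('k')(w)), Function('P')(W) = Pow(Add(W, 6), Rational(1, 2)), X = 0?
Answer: Mul(-1, Pow(5, Rational(1, 2))) ≈ -2.2361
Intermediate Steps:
Function('k')(I) = 1
Function('P')(W) = Pow(Add(6, W), Rational(1, 2))
Function('L')(w) = w (Function('L')(w) = Mul(Add(0, w), 1) = Mul(w, 1) = w)
Mul(-1, Function('L')(Function('P')(-1))) = Mul(-1, Pow(Add(6, -1), Rational(1, 2))) = Mul(-1, Pow(5, Rational(1, 2)))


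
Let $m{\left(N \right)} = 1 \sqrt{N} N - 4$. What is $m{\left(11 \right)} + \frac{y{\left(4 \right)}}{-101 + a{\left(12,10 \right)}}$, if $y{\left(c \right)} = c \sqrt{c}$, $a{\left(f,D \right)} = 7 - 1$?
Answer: $- \frac{388}{95} + 11 \sqrt{11} \approx 32.399$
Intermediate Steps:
$a{\left(f,D \right)} = 6$
$y{\left(c \right)} = c^{\frac{3}{2}}$
$m{\left(N \right)} = -4 + N^{\frac{3}{2}}$ ($m{\left(N \right)} = \sqrt{N} N - 4 = N^{\frac{3}{2}} - 4 = -4 + N^{\frac{3}{2}}$)
$m{\left(11 \right)} + \frac{y{\left(4 \right)}}{-101 + a{\left(12,10 \right)}} = \left(-4 + 11^{\frac{3}{2}}\right) + \frac{4^{\frac{3}{2}}}{-101 + 6} = \left(-4 + 11 \sqrt{11}\right) + \frac{1}{-95} \cdot 8 = \left(-4 + 11 \sqrt{11}\right) - \frac{8}{95} = - \frac{388}{95} + 11 \sqrt{11}$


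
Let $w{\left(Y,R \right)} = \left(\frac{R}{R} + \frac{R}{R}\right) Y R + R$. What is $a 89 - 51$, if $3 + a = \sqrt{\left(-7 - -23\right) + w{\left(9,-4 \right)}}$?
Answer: $-318 + 178 i \sqrt{15} \approx -318.0 + 689.39 i$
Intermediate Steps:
$w{\left(Y,R \right)} = R + 2 R Y$ ($w{\left(Y,R \right)} = \left(1 + 1\right) Y R + R = 2 Y R + R = 2 R Y + R = R + 2 R Y$)
$a = -3 + 2 i \sqrt{15}$ ($a = -3 + \sqrt{\left(-7 - -23\right) - 4 \left(1 + 2 \cdot 9\right)} = -3 + \sqrt{\left(-7 + 23\right) - 4 \left(1 + 18\right)} = -3 + \sqrt{16 - 76} = -3 + \sqrt{-60} = -3 + 2 i \sqrt{15} \approx -3.0 + 7.746 i$)
$a 89 - 51 = \left(-3 + 2 i \sqrt{15}\right) 89 - 51 = \left(-267 + 178 i \sqrt{15}\right) - 51 = -318 + 178 i \sqrt{15}$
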